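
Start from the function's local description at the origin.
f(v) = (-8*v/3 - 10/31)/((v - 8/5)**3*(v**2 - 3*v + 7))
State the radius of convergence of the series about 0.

The radius of convergence is 8/5.

Denominator factor (v**2 - 3*v + 7): discriminant -19, complex-conjugate roots (3/2) + ((1/2)*sqrt(19))*i and (3/2) - ((1/2)*sqrt(19))*i; poles of order 1, moduli sqrt(7) and sqrt(7).
Denominator factor (v - 8/5)^3: pole of order 3 at 8/5, modulus 8/5.
The radius of convergence is the smallest modulus among the singular points: 8/5.


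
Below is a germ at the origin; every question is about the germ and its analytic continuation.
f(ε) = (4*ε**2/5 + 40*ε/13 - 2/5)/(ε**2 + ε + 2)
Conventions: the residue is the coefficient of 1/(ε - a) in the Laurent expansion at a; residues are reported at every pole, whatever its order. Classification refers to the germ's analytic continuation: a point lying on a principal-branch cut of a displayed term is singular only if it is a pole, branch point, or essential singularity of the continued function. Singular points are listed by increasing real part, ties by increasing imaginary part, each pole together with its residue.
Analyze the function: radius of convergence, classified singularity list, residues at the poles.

Radius of convergence at 0: sqrt(2).
At (-1/2) - ((1/2)*sqrt(7))*i: a pole of order 1; residue (74/65) - ((204/455)*sqrt(7))*i.
At (-1/2) + ((1/2)*sqrt(7))*i: a pole of order 1; residue (74/65) + ((204/455)*sqrt(7))*i.

Denominator factor (ε**2 + ε + 2): discriminant -7, complex-conjugate roots (-1/2) + ((1/2)*sqrt(7))*i and (-1/2) - ((1/2)*sqrt(7))*i; poles of order 1, moduli sqrt(2) and sqrt(2).
The radius of convergence is the smallest modulus among the singular points: sqrt(2).
The factor ε**2 + ε + 2 splits as (ε - a)(ε - a') with a = (-1/2) - ((1/2)*sqrt(7))*i, a' = (-1/2) + ((1/2)*sqrt(7))*i. At the order-1 pole a set g(ε) = (ε - a)*f(ε) = [4*ε**2/5 + 40*ε/13 - 2/5] / (ε - a').
Simple pole: residue = g(a) at a = (-1/2) - ((1/2)*sqrt(7))*i, which is (74/65) - ((204/455)*sqrt(7))*i.
The factor ε**2 + ε + 2 splits as (ε - a)(ε - a') with a = (-1/2) + ((1/2)*sqrt(7))*i, a' = (-1/2) - ((1/2)*sqrt(7))*i. At the order-1 pole a set g(ε) = (ε - a)*f(ε) = [4*ε**2/5 + 40*ε/13 - 2/5] / (ε - a').
Simple pole: residue = g(a) at a = (-1/2) + ((1/2)*sqrt(7))*i, which is (74/65) + ((204/455)*sqrt(7))*i.
List the singular points by increasing real part (a conjugate pair: the negative imaginary part first).


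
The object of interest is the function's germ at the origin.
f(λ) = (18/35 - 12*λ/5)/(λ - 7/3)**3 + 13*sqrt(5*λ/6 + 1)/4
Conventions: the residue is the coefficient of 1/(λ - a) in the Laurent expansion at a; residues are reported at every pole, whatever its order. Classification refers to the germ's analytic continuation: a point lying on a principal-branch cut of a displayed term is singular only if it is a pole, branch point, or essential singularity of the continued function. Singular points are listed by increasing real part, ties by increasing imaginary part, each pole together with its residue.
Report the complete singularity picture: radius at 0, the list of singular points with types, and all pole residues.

Denominator factor (λ - 7/3)^3: pole of order 3 at 7/3, modulus 7/3.
Branch term (13/4)*sqrt(1 - λ/(-6/5)): its argument vanishes at λ = -6/5, a square-root branch point, modulus 6/5.
The radius of convergence is the smallest modulus among the singular points: 6/5.
The branch term is analytic at 7/3 and contributes nothing to the residue; only the rational part matters.
At the order-3 pole 7/3 set g(λ) = (λ - (7/3))^3*(rational part) = 18/35 - 12*λ/5.
Order-3 pole: residue = g''(a)/2; g''(7/3) = 0, so the residue is 0.
List the singular points by increasing real part (a conjugate pair: the negative imaginary part first).

Radius of convergence at 0: 6/5.
At -6/5: an algebraic (square-root) branch point.
At 7/3: a pole of order 3; residue 0.


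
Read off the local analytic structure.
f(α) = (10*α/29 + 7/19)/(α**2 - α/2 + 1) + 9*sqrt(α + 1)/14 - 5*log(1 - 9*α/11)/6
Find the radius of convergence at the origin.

Denominator factor (α**2 - α/2 + 1): discriminant -15/4, complex-conjugate roots (1/4) + ((1/4)*sqrt(15))*i and (1/4) - ((1/4)*sqrt(15))*i; poles of order 1, moduli 1 and 1.
Branch term (9/14)*sqrt(1 - α/(-1)): its argument vanishes at α = -1, a square-root branch point, modulus 1.
Branch term (-5/6)*log(1 - α/(11/9)): its argument vanishes at α = 11/9, a logarithmic branch point, modulus 11/9.
The radius of convergence is the smallest modulus among the singular points: 1.

The radius of convergence is 1.


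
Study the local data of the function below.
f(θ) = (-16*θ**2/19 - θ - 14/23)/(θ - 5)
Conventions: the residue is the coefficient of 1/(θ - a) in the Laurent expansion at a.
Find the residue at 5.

At the order-1 pole 5 set g(θ) = (θ - (5))*f(θ) = -16*θ**2/19 - θ - 14/23.
Simple pole: residue = g(a) at a = 5, which is -11651/437.

The residue is -11651/437.


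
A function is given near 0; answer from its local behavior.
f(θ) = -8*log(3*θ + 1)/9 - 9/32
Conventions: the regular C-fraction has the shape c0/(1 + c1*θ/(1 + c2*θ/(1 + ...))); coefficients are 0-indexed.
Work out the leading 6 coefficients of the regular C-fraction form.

Taylor coefficients (expand at 0): a_0 = -9/32, a_1 = -8/3, a_2 = 4, a_3 = -8, a_4 = 18, a_5 = -216/5.
c0 = a_0 = -9/32. Peel one level at a time: if S = 1 + c*θ/S' with S'(0) = 1, then c is the θ-coefficient of S and S' = c*θ/(S - 1).
S_1 = c0/f = 1 + (-256/27)*θ + (75904/729)*θ^2 + ...; c1 = -256/27.
S_2 = c1*θ/(S_1 - 1) = 1 + (593/54)*θ + (-3/4)*θ^2 + ...; c2 = 593/54.
S_3 = c2*θ/(S_2 - 1) = 1 + (81/1186)*θ + (-68769/703298)*θ^2 + ...; c3 = 81/1186.
S_4 = c3*θ/(S_3 - 1) = 1 + (849/593)*θ + (-3/5)*θ^2 + ...; c4 = 849/593.
S_5 = c4*θ/(S_4 - 1) = 1 + (593/1415)*θ + ...; c5 = 593/1415.

The regular C-fraction coefficients are [-9/32, -256/27, 593/54, 81/1186, 849/593, 593/1415].


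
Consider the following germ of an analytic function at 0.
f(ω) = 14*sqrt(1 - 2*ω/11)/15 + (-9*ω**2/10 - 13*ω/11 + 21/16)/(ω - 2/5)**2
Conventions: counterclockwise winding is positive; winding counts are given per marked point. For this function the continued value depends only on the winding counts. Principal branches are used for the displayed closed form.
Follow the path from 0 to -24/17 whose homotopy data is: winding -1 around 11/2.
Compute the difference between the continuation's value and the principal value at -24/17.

Continued minus principal equals -(28/2805)*sqrt(43945).

The rational part is single-valued and drops out of the difference; each branch term changes only by its own monodromy.
(14/15)*sqrt(1 - ω/(11/2)): winding -1 is odd, the square root flips sign, contributing -2*(14/15)*sqrt(1 - (-24/17)/(11/2)) = -2*(14/15)*sqrt(235/187) = -(28/2805)*sqrt(43945).
Summing the contributions at ω = -24/17 gives -(28/2805)*sqrt(43945).


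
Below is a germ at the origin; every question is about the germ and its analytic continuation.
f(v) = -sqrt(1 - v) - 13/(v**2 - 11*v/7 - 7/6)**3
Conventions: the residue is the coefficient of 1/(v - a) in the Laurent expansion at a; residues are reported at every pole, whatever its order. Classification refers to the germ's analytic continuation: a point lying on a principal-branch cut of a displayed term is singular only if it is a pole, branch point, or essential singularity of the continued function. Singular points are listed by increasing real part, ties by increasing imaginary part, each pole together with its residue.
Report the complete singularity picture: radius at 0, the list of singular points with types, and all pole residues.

Denominator factor (v**2 - 11*v/7 - 7/6)^3: discriminant 1049/147, real irrational roots 11/14 + (1/42)*sqrt(3147) and 11/14 - (1/42)*sqrt(3147); poles of order 3, moduli 11/14 + (1/42)*sqrt(3147) and -11/14 + (1/42)*sqrt(3147).
Branch term (-1)*sqrt(1 - v/(1)): its argument vanishes at v = 1, a square-root branch point, modulus 1.
The radius of convergence is the smallest modulus among the singular points: -11/14 + (1/42)*sqrt(3147).
The branch term is analytic at 11/14 - (1/42)*sqrt(3147) and contributes nothing to the residue; only the rational part matters.
The factor v**2 - 11*v/7 - 7/6 splits as (v - a)(v - a') with a = 11/14 - (1/42)*sqrt(3147), a' = 11/14 + (1/42)*sqrt(3147). At the order-3 pole a set g(v) = (v - a)^3*(rational part) = [-13] / (v - a')^3.
Order-3 pole: residue = g''(a)/2; g''(11/14 - (1/42)*sqrt(3147)) = (23597028/1154320649)*sqrt(3147), so the residue is (11798514/1154320649)*sqrt(3147).
The branch term is analytic at 11/14 + (1/42)*sqrt(3147) and contributes nothing to the residue; only the rational part matters.
The factor v**2 - 11*v/7 - 7/6 splits as (v - a)(v - a') with a = 11/14 + (1/42)*sqrt(3147), a' = 11/14 - (1/42)*sqrt(3147). At the order-3 pole a set g(v) = (v - a)^3*(rational part) = [-13] / (v - a')^3.
Order-3 pole: residue = g''(a)/2; g''(11/14 + (1/42)*sqrt(3147)) = -(23597028/1154320649)*sqrt(3147), so the residue is -(11798514/1154320649)*sqrt(3147).
List the singular points by increasing real part (a conjugate pair: the negative imaginary part first).

Radius of convergence at 0: -11/14 + (1/42)*sqrt(3147).
At 11/14 - (1/42)*sqrt(3147): a pole of order 3; residue (11798514/1154320649)*sqrt(3147).
At 1: an algebraic (square-root) branch point.
At 11/14 + (1/42)*sqrt(3147): a pole of order 3; residue -(11798514/1154320649)*sqrt(3147).


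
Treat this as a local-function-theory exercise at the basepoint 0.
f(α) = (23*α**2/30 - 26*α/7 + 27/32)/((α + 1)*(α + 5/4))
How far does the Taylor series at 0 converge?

Denominator factor (α + 1): pole of order 1 at -1, modulus 1.
Denominator factor (α + 5/4): pole of order 1 at -5/4, modulus 5/4.
The radius of convergence is the smallest modulus among the singular points: 1.

The radius of convergence is 1.


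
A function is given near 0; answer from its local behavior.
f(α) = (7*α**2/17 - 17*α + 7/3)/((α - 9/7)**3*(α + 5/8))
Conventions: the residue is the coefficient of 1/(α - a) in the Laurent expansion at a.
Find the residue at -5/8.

The residue is -117500824/62477193.

At the order-1 pole -5/8 set g(α) = (α - (-5/8))*f(α) = (7*α**2/17 - 17*α + 7/3)/(α - 9/7)**3.
Simple pole: residue = g(a) at a = -5/8, which is -117500824/62477193.


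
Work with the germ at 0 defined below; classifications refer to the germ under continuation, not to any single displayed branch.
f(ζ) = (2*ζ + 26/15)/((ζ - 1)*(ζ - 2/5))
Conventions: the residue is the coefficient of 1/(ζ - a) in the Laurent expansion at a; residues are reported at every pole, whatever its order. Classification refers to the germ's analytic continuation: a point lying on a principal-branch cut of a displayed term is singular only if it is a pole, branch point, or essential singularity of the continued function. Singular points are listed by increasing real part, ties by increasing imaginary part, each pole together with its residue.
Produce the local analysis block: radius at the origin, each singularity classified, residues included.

Radius of convergence at 0: 2/5.
At 2/5: a pole of order 1; residue -38/9.
At 1: a pole of order 1; residue 56/9.

Denominator factor (ζ - 2/5): pole of order 1 at 2/5, modulus 2/5.
Denominator factor (ζ - 1): pole of order 1 at 1, modulus 1.
The radius of convergence is the smallest modulus among the singular points: 2/5.
At the order-1 pole 2/5 set g(ζ) = (ζ - (2/5))*f(ζ) = (2*ζ + 26/15)/(ζ - 1).
Simple pole: residue = g(a) at a = 2/5, which is -38/9.
At the order-1 pole 1 set g(ζ) = (ζ - (1))*f(ζ) = (2*ζ + 26/15)/(ζ - 2/5).
Simple pole: residue = g(a) at a = 1, which is 56/9.
List the singular points by increasing real part (a conjugate pair: the negative imaginary part first).


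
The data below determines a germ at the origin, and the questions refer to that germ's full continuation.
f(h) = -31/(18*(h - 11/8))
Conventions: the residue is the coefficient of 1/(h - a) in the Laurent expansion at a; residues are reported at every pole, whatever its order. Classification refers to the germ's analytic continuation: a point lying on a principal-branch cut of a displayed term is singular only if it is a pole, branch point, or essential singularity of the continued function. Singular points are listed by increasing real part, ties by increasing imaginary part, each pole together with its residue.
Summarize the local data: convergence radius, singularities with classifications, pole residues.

Denominator factor (h - 11/8): pole of order 1 at 11/8, modulus 11/8.
The radius of convergence is the smallest modulus among the singular points: 11/8.
At the order-1 pole 11/8 set g(h) = (h - (11/8))*f(h) = -31/18.
Simple pole: residue = g(a) at a = 11/8, which is -31/18.

Radius of convergence at 0: 11/8.
At 11/8: a pole of order 1; residue -31/18.


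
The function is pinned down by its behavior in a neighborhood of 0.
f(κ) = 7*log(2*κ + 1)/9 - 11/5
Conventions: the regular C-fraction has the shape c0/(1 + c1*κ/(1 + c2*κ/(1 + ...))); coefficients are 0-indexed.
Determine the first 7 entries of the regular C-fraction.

The regular C-fraction coefficients are [-11/5, 70/99, 29/99, 33/29, -4/29, -29/15, 44/15].

Taylor coefficients (expand at 0): a_0 = -11/5, a_1 = 14/9, a_2 = -14/9, a_3 = 56/27, a_4 = -28/9, a_5 = 224/45, a_6 = -224/27.
c0 = a_0 = -11/5. Peel one level at a time: if S = 1 + c*κ/S' with S'(0) = 1, then c is the κ-coefficient of S and S' = c*κ/(S - 1).
S_1 = c0/f = 1 + (70/99)*κ + (-2030/9801)*κ^2 + ...; c1 = 70/99.
S_2 = c1*κ/(S_1 - 1) = 1 + (29/99)*κ + (-1/3)*κ^2 + ...; c2 = 29/99.
S_3 = c2*κ/(S_2 - 1) = 1 + (33/29)*κ + (132/841)*κ^2 + ...; c3 = 33/29.
S_4 = c3*κ/(S_3 - 1) = 1 + (-4/29)*κ + (-4/15)*κ^2 + ...; c4 = -4/29.
S_5 = c4*κ/(S_4 - 1) = 1 + (-29/15)*κ + (1276/225)*κ^2 + ...; c5 = -29/15.
S_6 = c5*κ/(S_5 - 1) = 1 + (44/15)*κ + ...; c6 = 44/15.


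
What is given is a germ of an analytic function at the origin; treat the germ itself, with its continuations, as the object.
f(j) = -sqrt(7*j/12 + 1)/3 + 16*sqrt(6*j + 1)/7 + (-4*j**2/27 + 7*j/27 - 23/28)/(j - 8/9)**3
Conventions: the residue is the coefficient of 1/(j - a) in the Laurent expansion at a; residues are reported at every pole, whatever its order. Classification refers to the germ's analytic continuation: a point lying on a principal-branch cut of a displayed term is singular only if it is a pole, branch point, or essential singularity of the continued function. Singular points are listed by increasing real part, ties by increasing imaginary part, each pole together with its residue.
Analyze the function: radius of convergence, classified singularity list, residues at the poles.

Radius of convergence at 0: 1/6.
At -12/7: an algebraic (square-root) branch point.
At -1/6: an algebraic (square-root) branch point.
At 8/9: a pole of order 3; residue -4/27.

Denominator factor (j - 8/9)^3: pole of order 3 at 8/9, modulus 8/9.
Branch term (16/7)*sqrt(1 - j/(-1/6)): its argument vanishes at j = -1/6, a square-root branch point, modulus 1/6.
Branch term (-1/3)*sqrt(1 - j/(-12/7)): its argument vanishes at j = -12/7, a square-root branch point, modulus 12/7.
The radius of convergence is the smallest modulus among the singular points: 1/6.
The branch terms are analytic at 8/9 and contribute nothing to the residue; only the rational part matters.
At the order-3 pole 8/9 set g(j) = (j - (8/9))^3*(rational part) = -4*j**2/27 + 7*j/27 - 23/28.
Order-3 pole: residue = g''(a)/2; g''(8/9) = -8/27, so the residue is -4/27.
List the singular points by increasing real part (a conjugate pair: the negative imaginary part first).


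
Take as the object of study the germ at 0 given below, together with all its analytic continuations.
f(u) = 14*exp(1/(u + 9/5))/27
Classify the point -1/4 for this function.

There is no denominator, hence no pole anywhere.
The essential point of exp(1/(u - (-9/5))) is -9/5, not -1/4.
So the germ continues analytically to -1/4.

The point is a regular point.


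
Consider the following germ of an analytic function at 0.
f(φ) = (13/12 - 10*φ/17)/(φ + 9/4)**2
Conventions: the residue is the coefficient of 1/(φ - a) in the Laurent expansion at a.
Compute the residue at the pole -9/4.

At the order-2 pole -9/4 set g(φ) = (φ - (-9/4))^2*f(φ) = 13/12 - 10*φ/17.
Order-2 pole: residue = g'(a); g'(-9/4) = -10/17, so the residue is -10/17.

The residue is -10/17.


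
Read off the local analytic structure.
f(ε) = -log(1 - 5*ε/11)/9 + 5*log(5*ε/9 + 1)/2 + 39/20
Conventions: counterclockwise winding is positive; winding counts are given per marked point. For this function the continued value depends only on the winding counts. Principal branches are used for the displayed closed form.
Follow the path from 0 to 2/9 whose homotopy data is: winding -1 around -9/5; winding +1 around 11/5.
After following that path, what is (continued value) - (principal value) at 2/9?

The rational part is single-valued and drops out of the difference; each branch term changes only by its own monodromy.
(5/2)*log(1 - ε/(-9/5)): each positive loop around -9/5 adds 2*pi*i to the log, so winding -1 contributes (5/2)*(-1)*2*pi*i = -(5)*pi*i.
(-1/9)*log(1 - ε/(11/5)): each positive loop around 11/5 adds 2*pi*i to the log, so winding +1 contributes (-1/9)*(1)*2*pi*i = -(2/9)*pi*i.
Summing the contributions at ε = 2/9 gives -(47/9)*pi*i.

Continued minus principal equals -(47/9)*pi*i.


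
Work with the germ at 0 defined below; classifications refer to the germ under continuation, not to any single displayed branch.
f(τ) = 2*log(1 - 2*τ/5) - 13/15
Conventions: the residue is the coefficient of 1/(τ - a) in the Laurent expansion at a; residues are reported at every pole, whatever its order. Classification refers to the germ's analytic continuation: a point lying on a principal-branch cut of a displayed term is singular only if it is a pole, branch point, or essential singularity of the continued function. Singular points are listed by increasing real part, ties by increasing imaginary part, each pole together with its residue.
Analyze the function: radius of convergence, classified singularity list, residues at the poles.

Radius of convergence at 0: 5/2.
At 5/2: a logarithmic branch point.

Branch term (2)*log(1 - τ/(5/2)): its argument vanishes at τ = 5/2, a logarithmic branch point, modulus 5/2.
The radius of convergence is the smallest modulus among the singular points: 5/2.


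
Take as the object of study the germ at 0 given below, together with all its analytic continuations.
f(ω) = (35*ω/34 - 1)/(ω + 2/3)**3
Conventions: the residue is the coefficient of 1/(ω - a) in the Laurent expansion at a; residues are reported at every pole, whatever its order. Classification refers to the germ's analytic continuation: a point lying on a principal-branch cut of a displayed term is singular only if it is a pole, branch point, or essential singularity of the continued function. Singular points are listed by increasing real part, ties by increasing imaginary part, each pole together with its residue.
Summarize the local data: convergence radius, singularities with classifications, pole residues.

Radius of convergence at 0: 2/3.
At -2/3: a pole of order 3; residue 0.

Denominator factor (ω + 2/3)^3: pole of order 3 at -2/3, modulus 2/3.
The radius of convergence is the smallest modulus among the singular points: 2/3.
At the order-3 pole -2/3 set g(ω) = (ω - (-2/3))^3*f(ω) = 35*ω/34 - 1.
Order-3 pole: residue = g''(a)/2; g''(-2/3) = 0, so the residue is 0.


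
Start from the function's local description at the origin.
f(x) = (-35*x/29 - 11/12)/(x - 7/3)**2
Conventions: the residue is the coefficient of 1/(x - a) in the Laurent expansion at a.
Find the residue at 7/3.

The residue is -35/29.

At the order-2 pole 7/3 set g(x) = (x - (7/3))^2*f(x) = -35*x/29 - 11/12.
Order-2 pole: residue = g'(a); g'(7/3) = -35/29, so the residue is -35/29.


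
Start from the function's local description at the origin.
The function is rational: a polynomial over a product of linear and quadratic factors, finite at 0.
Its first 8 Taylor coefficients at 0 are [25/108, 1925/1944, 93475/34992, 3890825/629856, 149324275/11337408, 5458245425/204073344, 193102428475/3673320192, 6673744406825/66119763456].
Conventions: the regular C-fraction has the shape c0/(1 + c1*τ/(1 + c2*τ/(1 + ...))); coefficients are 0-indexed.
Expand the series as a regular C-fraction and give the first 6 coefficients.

Taylor coefficients (read off): a_0 = 25/108, a_1 = 1925/1944, a_2 = 93475/34992, a_3 = 3890825/629856, a_4 = 149324275/11337408, a_5 = 5458245425/204073344.
c0 = a_0 = 25/108. Peel one level at a time: if S = 1 + c*τ/S' with S'(0) = 1, then c is the τ-coefficient of S and S' = c*τ/(S - 1).
S_1 = c0/f = 1 + (-77/18)*τ + (365/54)*τ^2 + ...; c1 = -77/18.
S_2 = c1*τ/(S_1 - 1) = 1 + (365/231)*τ + (18485/17787)*τ^2 + ...; c2 = 365/231.
S_3 = c2*τ/(S_2 - 1) = 1 + (-3697/5621)*τ + (-1244/47961)*τ^2 + ...; c3 = -3697/5621.
S_4 = c3*τ/(S_3 - 1) = 1 + (-95788/2428929)*τ + (76005160/1107092529)*τ^2 + ...; c4 = -95788/2428929.
S_5 = c4*τ/(S_4 - 1) = 1 + (18014210/10347903)*τ + ...; c5 = 18014210/10347903.

The regular C-fraction coefficients are [25/108, -77/18, 365/231, -3697/5621, -95788/2428929, 18014210/10347903].


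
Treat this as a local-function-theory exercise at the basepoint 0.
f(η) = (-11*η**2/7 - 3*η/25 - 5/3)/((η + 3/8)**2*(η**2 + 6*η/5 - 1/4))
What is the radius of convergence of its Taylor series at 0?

The radius of convergence is -3/5 + (1/10)*sqrt(61).

Denominator factor (η**2 + 6*η/5 - 1/4): discriminant 61/25, real irrational roots -3/5 + (1/10)*sqrt(61) and -3/5 - (1/10)*sqrt(61); poles of order 1, moduli -3/5 + (1/10)*sqrt(61) and 3/5 + (1/10)*sqrt(61).
Denominator factor (η + 3/8)^2: pole of order 2 at -3/8, modulus 3/8.
The radius of convergence is the smallest modulus among the singular points: -3/5 + (1/10)*sqrt(61).


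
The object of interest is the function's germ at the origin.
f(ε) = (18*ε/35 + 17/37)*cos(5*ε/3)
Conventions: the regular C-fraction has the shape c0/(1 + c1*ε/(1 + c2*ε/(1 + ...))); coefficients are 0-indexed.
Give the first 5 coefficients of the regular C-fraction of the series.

Taylor coefficients (expand at 0): a_0 = 17/37, a_1 = 18/35, a_2 = -425/666, a_3 = -5/7, a_4 = 10625/71928.
c0 = a_0 = 17/37. Peel one level at a time: if S = 1 + c*ε/S' with S'(0) = 1, then c is the ε-coefficient of S and S' = c*ε/(S - 1).
S_1 = c0/f = 1 + (-666/595)*ε + (16834633/6372450)*ε^2 + ...; c1 = -666/595.
S_2 = c1*ε/(S_1 - 1) = 1 + (16834633/7132860)*ε + (420865825/143712144)*ε^2 + ...; c2 = 16834633/7132860.
S_3 = c2*ε/(S_2 - 1) = 1 + (-14875/11988)*ε + (-1106328125/1818140364)*ε^2 + ...; c3 = -14875/11988.
S_4 = c3*ε/(S_3 - 1) = 1 + (-8255625/16834633)*ε + ...; c4 = -8255625/16834633.

The regular C-fraction coefficients are [17/37, -666/595, 16834633/7132860, -14875/11988, -8255625/16834633].


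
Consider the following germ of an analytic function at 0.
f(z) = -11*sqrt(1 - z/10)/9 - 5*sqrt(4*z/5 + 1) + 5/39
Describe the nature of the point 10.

The point is an algebraic (square-root) branch point.

The term (-11/9)*sqrt(1 - z/(10)) has argument 1 - 10/(10) = 0 at 10: a square-root (algebraic, two-sheeted) branch point; the remaining terms are analytic or single-valued there.


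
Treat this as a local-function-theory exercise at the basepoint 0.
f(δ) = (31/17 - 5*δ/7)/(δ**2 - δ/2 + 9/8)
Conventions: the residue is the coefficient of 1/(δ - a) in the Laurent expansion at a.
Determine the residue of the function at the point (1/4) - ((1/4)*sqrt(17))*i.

The factor δ**2 - δ/2 + 9/8 splits as (δ - a)(δ - a') with a = (1/4) - ((1/4)*sqrt(17))*i, a' = (1/4) + ((1/4)*sqrt(17))*i. At the order-1 pole a set g(δ) = (δ - a)*f(δ) = [31/17 - 5*δ/7] / (δ - a').
Simple pole: residue = g(a) at a = (1/4) - ((1/4)*sqrt(17))*i, which is (-5/14) + ((783/4046)*sqrt(17))*i.

The residue is (-5/14) + ((783/4046)*sqrt(17))*i.


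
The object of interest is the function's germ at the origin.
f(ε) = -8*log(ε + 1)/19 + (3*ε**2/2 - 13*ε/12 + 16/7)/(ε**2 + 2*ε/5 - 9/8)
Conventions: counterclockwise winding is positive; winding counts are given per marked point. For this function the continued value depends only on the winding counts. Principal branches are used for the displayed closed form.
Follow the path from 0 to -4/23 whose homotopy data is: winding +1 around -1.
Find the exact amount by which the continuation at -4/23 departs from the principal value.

Continued minus principal equals -(16/19)*pi*i.

The rational part is single-valued and drops out of the difference; each branch term changes only by its own monodromy.
(-8/19)*log(1 - ε/(-1)): each positive loop around -1 adds 2*pi*i to the log, so winding +1 contributes (-8/19)*(1)*2*pi*i = -(16/19)*pi*i.
Summing the contributions at ε = -4/23 gives -(16/19)*pi*i.


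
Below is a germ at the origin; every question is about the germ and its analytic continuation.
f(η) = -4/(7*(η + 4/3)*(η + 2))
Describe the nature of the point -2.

The denominator factor η + 2 vanishes at -2 and appears to the power 1; the numerator there equals -4/7, nonzero, and no other factor vanishes.
Hence a pole whose order is the multiplicity, 1.

The point is a pole of order 1.


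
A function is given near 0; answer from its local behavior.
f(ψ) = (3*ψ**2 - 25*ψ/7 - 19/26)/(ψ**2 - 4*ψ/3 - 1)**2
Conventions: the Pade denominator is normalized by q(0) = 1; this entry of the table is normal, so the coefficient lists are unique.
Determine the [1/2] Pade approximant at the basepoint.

Taylor coefficients needed (expand at 0): a_0 = -19/26, a_1 = -443/273, a_2 = 652/91, a_3 = -52618/2457.
Write the denominator as Q(ψ) = 1 + q1*ψ + q2*ψ^2. Requiring Q*f - P = O(ψ^4) with deg P <= 1 kills the coefficients of ψ^2..ψ^3 in Q*f:
  ψ^2: a_2 + q1*a_1 + q2*a_0 = 0, i.e. 652/91 + (-443/273)*q1 + (-19/26)*q2 = 0.
  ψ^3: a_3 + q1*a_2 + q2*a_1 = 0, i.e. -52618/2457 + (652/91)*q1 + (-443/273)*q2 = 0.
Solving this linear system: q1 = 6098621/1759413, q2 = 11123650/5278239.
The numerator is Q*f truncated at degree 1: P0 = a_0 = -19/26; P1 = a_1 + q1*a_0 = -443576633/106737722.

The Pade approximant has numerator coefficients [-19/26, -443576633/106737722]; denominator coefficients [1, 6098621/1759413, 11123650/5278239].


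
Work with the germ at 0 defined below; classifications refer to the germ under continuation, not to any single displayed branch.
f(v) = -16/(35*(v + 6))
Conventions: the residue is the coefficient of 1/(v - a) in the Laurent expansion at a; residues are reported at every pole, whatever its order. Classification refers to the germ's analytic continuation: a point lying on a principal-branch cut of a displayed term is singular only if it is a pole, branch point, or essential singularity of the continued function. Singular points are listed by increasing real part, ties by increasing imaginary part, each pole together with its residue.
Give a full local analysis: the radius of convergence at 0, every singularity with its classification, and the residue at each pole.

Radius of convergence at 0: 6.
At -6: a pole of order 1; residue -16/35.

Denominator factor (v + 6): pole of order 1 at -6, modulus 6.
The radius of convergence is the smallest modulus among the singular points: 6.
At the order-1 pole -6 set g(v) = (v - (-6))*f(v) = -16/35.
Simple pole: residue = g(a) at a = -6, which is -16/35.


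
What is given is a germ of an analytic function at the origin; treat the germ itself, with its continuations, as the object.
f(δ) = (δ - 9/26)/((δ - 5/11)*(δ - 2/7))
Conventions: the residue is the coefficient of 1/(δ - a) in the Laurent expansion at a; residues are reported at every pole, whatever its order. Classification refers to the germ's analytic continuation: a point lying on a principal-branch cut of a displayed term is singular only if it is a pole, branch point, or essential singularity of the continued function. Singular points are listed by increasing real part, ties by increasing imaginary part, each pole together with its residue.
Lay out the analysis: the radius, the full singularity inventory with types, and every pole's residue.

Radius of convergence at 0: 2/7.
At 2/7: a pole of order 1; residue 121/338.
At 5/11: a pole of order 1; residue 217/338.

Denominator factor (δ - 2/7): pole of order 1 at 2/7, modulus 2/7.
Denominator factor (δ - 5/11): pole of order 1 at 5/11, modulus 5/11.
The radius of convergence is the smallest modulus among the singular points: 2/7.
At the order-1 pole 2/7 set g(δ) = (δ - (2/7))*f(δ) = (δ - 9/26)/(δ - 5/11).
Simple pole: residue = g(a) at a = 2/7, which is 121/338.
At the order-1 pole 5/11 set g(δ) = (δ - (5/11))*f(δ) = (δ - 9/26)/(δ - 2/7).
Simple pole: residue = g(a) at a = 5/11, which is 217/338.
List the singular points by increasing real part (a conjugate pair: the negative imaginary part first).


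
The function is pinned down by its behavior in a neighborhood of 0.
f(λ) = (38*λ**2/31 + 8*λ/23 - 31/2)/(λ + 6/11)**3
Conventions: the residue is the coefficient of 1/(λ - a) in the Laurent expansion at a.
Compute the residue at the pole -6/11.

At the order-3 pole -6/11 set g(λ) = (λ - (-6/11))^3*f(λ) = 38*λ**2/31 + 8*λ/23 - 31/2.
Order-3 pole: residue = g''(a)/2; g''(-6/11) = 76/31, so the residue is 38/31.

The residue is 38/31.


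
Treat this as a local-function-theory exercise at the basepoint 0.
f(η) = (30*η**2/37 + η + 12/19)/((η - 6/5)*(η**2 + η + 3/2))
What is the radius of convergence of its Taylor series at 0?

Denominator factor (η - 6/5): pole of order 1 at 6/5, modulus 6/5.
Denominator factor (η**2 + η + 3/2): discriminant -5, complex-conjugate roots (-1/2) + ((1/2)*sqrt(5))*i and (-1/2) - ((1/2)*sqrt(5))*i; poles of order 1, moduli (1/2)*sqrt(6) and (1/2)*sqrt(6).
The radius of convergence is the smallest modulus among the singular points: 6/5.

The radius of convergence is 6/5.


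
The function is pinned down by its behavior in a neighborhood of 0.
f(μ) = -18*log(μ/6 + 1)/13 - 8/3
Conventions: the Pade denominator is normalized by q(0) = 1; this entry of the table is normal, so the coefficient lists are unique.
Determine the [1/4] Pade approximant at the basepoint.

Taylor coefficients needed (expand at 0): a_0 = -8/3, a_1 = -3/13, a_2 = 1/52, a_3 = -1/468, a_4 = 1/3744, a_5 = -1/28080.
Write the denominator as Q(μ) = 1 + q1*μ + q2*μ^2 + q3*μ^3 + q4*μ^4. Requiring Q*f - P = O(μ^6) with deg P <= 1 kills the coefficients of μ^2..μ^5 in Q*f:
  μ^2: a_2 + q1*a_1 + q2*a_0 = 0, i.e. 1/52 + (-3/13)*q1 + (-8/3)*q2 = 0.
  μ^3: a_3 + q1*a_2 + q2*a_1 + q3*a_0 = 0, i.e. -1/468 + (1/52)*q1 + (-3/13)*q2 + (-8/3)*q3 = 0.
  μ^4: a_4 + q1*a_3 + q2*a_2 + q3*a_1 + q4*a_0 = 0, i.e. 1/3744 + (-1/468)*q1 + (1/52)*q2 + (-3/13)*q3 + (-8/3)*q4 = 0.
  μ^5: a_5 + q1*a_4 + q2*a_3 + q3*a_2 + q4*a_1 = 0, i.e. -1/28080 + (1/3744)*q1 + (-1/468)*q2 + (1/52)*q3 + (-3/13)*q4 = 0.
Solving this linear system: q1 = 1121411/10717260, q2 = -26343/14289680, q3 = 19349/171476160, q4 = -13873/2057713920.
The numerator is Q*f truncated at degree 1: P0 = a_0 = -8/3; P1 = a_1 + q1*a_0 = -53270521/104493285.

The Pade approximant has numerator coefficients [-8/3, -53270521/104493285]; denominator coefficients [1, 1121411/10717260, -26343/14289680, 19349/171476160, -13873/2057713920].


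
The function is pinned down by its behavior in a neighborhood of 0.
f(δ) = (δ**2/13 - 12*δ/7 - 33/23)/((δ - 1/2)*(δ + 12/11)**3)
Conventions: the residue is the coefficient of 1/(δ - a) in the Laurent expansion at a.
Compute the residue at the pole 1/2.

At the order-1 pole 1/2 set g(δ) = (δ - (1/2))*f(δ) = (δ**2/13 - 12*δ/7 - 33/23)/(δ + 12/11)**3.
Simple pole: residue = g(a) at a = 1/2, which is -50649874/89737375.

The residue is -50649874/89737375.


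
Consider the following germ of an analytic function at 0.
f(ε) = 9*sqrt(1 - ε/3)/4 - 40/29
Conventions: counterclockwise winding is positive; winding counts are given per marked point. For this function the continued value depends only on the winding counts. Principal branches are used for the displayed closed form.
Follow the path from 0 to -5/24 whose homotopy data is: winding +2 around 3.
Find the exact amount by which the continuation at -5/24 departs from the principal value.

Continued minus principal equals 0.

The rational part is single-valued and drops out of the difference; each branch term changes only by its own monodromy.
(9/4)*sqrt(1 - ε/(3)): winding +2 is even, the square root returns to the same sheet, contribution 0.
Summing the contributions at ε = -5/24 gives 0.


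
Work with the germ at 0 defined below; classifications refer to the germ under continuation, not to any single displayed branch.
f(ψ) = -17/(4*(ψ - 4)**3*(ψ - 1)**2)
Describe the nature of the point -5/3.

The point is a regular point.

Denominator factors: ψ - 4 = -17/3 at ψ = -5/3; ψ - 1 = -8/3 at ψ = -5/3 — none vanishes.
So the germ continues analytically to -5/3.


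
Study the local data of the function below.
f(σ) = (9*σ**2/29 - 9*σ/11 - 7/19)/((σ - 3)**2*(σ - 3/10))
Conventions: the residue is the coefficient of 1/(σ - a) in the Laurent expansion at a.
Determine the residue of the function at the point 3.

At the order-2 pole 3 set g(σ) = (σ - (3))^2*f(σ) = (9*σ**2/29 - 9*σ/11 - 7/19)/(σ - 3/10).
Order-2 pole: residue = g'(a); g'(3) = 1726390/4418469, so the residue is 1726390/4418469.

The residue is 1726390/4418469.


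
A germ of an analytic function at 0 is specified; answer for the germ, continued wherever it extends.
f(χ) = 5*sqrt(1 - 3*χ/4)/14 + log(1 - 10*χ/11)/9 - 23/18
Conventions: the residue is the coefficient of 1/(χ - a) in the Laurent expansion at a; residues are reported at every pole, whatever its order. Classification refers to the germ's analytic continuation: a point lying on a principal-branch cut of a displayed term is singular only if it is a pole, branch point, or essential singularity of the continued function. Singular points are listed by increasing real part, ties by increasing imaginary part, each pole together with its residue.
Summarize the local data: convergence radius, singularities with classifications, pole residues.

Branch term (1/9)*log(1 - χ/(11/10)): its argument vanishes at χ = 11/10, a logarithmic branch point, modulus 11/10.
Branch term (5/14)*sqrt(1 - χ/(4/3)): its argument vanishes at χ = 4/3, a square-root branch point, modulus 4/3.
The radius of convergence is the smallest modulus among the singular points: 11/10.
List the singular points by increasing real part (a conjugate pair: the negative imaginary part first).

Radius of convergence at 0: 11/10.
At 11/10: a logarithmic branch point.
At 4/3: an algebraic (square-root) branch point.


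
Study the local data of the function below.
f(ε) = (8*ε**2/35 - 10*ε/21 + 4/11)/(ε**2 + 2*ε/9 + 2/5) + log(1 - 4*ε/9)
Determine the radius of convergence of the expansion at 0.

The radius of convergence is (1/5)*sqrt(10).

Denominator factor (ε**2 + 2*ε/9 + 2/5): discriminant -628/405, complex-conjugate roots (-1/9) + ((1/45)*sqrt(785))*i and (-1/9) - ((1/45)*sqrt(785))*i; poles of order 1, moduli (1/5)*sqrt(10) and (1/5)*sqrt(10).
Branch term (1)*log(1 - ε/(9/4)): its argument vanishes at ε = 9/4, a logarithmic branch point, modulus 9/4.
The radius of convergence is the smallest modulus among the singular points: (1/5)*sqrt(10).


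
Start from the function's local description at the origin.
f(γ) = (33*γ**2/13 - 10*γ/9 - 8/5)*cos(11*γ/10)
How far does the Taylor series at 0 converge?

The radius of convergence is infinite.

The factor cos(11*γ/10) is entire and contributes no finite singular point.
The polynomial part has no poles.
No finite singular points: the Taylor series at 0 converges everywhere.


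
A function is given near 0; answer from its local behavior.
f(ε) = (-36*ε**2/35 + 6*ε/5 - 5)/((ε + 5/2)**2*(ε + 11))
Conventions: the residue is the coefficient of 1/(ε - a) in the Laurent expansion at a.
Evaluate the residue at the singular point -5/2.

At the order-2 pole -5/2 set g(ε) = (ε - (-5/2))^2*f(ε) = (-36*ε**2/35 + 6*ε/5 - 5)/(ε + 11).
Order-2 pole: residue = g'(a); g'(-5/2) = 9568/10115, so the residue is 9568/10115.

The residue is 9568/10115.


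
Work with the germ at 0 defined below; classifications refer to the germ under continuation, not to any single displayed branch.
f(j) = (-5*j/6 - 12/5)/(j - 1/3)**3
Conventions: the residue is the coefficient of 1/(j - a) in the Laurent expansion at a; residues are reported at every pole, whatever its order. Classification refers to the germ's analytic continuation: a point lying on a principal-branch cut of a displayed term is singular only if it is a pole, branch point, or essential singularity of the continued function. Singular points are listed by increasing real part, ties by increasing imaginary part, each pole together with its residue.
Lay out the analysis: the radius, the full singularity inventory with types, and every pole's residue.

Denominator factor (j - 1/3)^3: pole of order 3 at 1/3, modulus 1/3.
The radius of convergence is the smallest modulus among the singular points: 1/3.
At the order-3 pole 1/3 set g(j) = (j - (1/3))^3*f(j) = -5*j/6 - 12/5.
Order-3 pole: residue = g''(a)/2; g''(1/3) = 0, so the residue is 0.

Radius of convergence at 0: 1/3.
At 1/3: a pole of order 3; residue 0.


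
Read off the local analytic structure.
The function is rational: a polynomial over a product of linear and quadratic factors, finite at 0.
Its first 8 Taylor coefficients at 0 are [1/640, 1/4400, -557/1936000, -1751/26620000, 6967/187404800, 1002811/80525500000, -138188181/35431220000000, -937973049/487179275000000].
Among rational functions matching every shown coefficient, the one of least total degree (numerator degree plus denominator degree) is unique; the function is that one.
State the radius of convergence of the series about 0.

No rational of total degree below 4 reproduces all 8 coefficients; solving the [0/4] Pade equations on them gives f(v) = 5/(32*(v**2 - 8*v/11 + 10)**2), whose expansion matches every shown term.
Denominator factor (v**2 - 8*v/11 + 10)^2: discriminant -4776/121, complex-conjugate roots (4/11) + ((1/11)*sqrt(1194))*i and (4/11) - ((1/11)*sqrt(1194))*i; poles of order 2, moduli sqrt(10) and sqrt(10).
The radius of convergence is the smallest modulus among the singular points: sqrt(10).

The radius of convergence is sqrt(10).


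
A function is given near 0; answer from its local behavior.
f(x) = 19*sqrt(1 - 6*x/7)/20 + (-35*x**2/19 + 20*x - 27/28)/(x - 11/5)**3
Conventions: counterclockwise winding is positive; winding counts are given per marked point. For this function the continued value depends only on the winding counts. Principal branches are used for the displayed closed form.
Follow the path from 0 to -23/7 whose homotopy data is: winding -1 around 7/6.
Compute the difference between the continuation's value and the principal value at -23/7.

The rational part is single-valued and drops out of the difference; each branch term changes only by its own monodromy.
(19/20)*sqrt(1 - x/(7/6)): winding -1 is odd, the square root flips sign, contributing -2*(19/20)*sqrt(1 - (-23/7)/(7/6)) = -2*(19/20)*sqrt(187/49) = -(19/70)*sqrt(187).
Summing the contributions at x = -23/7 gives -(19/70)*sqrt(187).

Continued minus principal equals -(19/70)*sqrt(187).


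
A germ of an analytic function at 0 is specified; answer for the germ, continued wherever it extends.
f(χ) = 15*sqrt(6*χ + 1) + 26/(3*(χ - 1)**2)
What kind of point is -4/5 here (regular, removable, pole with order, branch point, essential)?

The point is a regular point.

Denominator factors: χ - 1 = -9/5 at χ = -4/5 — none vanishes.
Branch term sqrt(1 - χ/(-1/6)): argument at -4/5 is -19/5, nonzero, so -4/5 is not its branch point (a point on a principal cut is still regular for the continued germ).
So the germ continues analytically to -4/5.


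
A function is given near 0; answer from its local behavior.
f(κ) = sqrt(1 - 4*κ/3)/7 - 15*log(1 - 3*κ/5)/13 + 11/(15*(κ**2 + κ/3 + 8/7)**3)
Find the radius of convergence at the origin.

The radius of convergence is 3/4.

Denominator factor (κ**2 + κ/3 + 8/7)^3: discriminant -281/63, complex-conjugate roots (-1/6) + ((1/42)*sqrt(1967))*i and (-1/6) - ((1/42)*sqrt(1967))*i; poles of order 3, moduli (2/7)*sqrt(14) and (2/7)*sqrt(14).
Branch term (-15/13)*log(1 - κ/(5/3)): its argument vanishes at κ = 5/3, a logarithmic branch point, modulus 5/3.
Branch term (1/7)*sqrt(1 - κ/(3/4)): its argument vanishes at κ = 3/4, a square-root branch point, modulus 3/4.
The radius of convergence is the smallest modulus among the singular points: 3/4.
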